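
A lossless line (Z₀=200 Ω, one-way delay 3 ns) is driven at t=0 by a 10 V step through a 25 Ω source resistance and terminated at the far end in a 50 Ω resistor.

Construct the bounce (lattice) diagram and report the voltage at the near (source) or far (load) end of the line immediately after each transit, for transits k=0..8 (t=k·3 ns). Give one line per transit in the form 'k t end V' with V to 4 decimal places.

0 0 source 8.8889
1 3 load 3.5556
2 6 source 7.7037
3 9 load 5.2148
4 12 source 7.1506
5 15 load 5.9891
6 18 source 6.8925
7 21 load 6.3505
8 24 source 6.7721

Γ_L=-0.600000, Γ_S=-0.777778; launch V₁=10·200/225=8.888889
k=0 src: V=8.8889
k=1 load: inc=8.888889, refl=8.888889·-0.600000=-5.3333; V=0.000000+8.888889+-5.333333=3.5556
k=2 src: inc=-5.333333, refl=-5.333333·-0.777778=4.1481; V=8.888889+-5.333333+4.148148=7.7037
k=3 load: inc=4.148148, refl=4.148148·-0.600000=-2.4889; V=3.555556+4.148148+-2.488889=5.2148
k=4 src: inc=-2.488889, refl=-2.488889·-0.777778=1.9358; V=7.703704+-2.488889+1.935802=7.1506
k=5 load: inc=1.935802, refl=1.935802·-0.600000=-1.1615; V=5.214815+1.935802+-1.161481=5.9891
k=6 src: inc=-1.161481, refl=-1.161481·-0.777778=0.9034; V=7.150617+-1.161481+0.903374=6.8925
k=7 load: inc=0.903374, refl=0.903374·-0.600000=-0.5420; V=5.989136+0.903374+-0.542025=6.3505
k=8 src: inc=-0.542025, refl=-0.542025·-0.777778=0.4216; V=6.892510+-0.542025+0.421575=6.7721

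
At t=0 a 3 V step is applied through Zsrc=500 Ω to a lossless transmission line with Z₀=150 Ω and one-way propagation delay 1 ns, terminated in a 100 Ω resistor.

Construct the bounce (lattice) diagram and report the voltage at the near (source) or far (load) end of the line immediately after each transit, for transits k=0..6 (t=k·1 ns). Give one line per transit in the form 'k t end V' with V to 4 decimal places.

0 0 source 0.6923
1 1 load 0.5538
2 2 source 0.4793
3 3 load 0.4942
4 4 source 0.5022
5 5 load 0.5006
6 6 source 0.4998

Γ_L=-0.200000, Γ_S=0.538462; launch V₁=3·150/650=0.692308
k=0 src: V=0.6923
k=1 load: inc=0.692308, refl=0.692308·-0.200000=-0.1385; V=0.000000+0.692308+-0.138462=0.5538
k=2 src: inc=-0.138462, refl=-0.138462·0.538462=-0.0746; V=0.692308+-0.138462+-0.074556=0.4793
k=3 load: inc=-0.074556, refl=-0.074556·-0.200000=0.0149; V=0.553846+-0.074556+0.014911=0.4942
k=4 src: inc=0.014911, refl=0.014911·0.538462=0.0080; V=0.479290+0.014911+0.008029=0.5022
k=5 load: inc=0.008029, refl=0.008029·-0.200000=-0.0016; V=0.494201+0.008029+-0.001606=0.5006
k=6 src: inc=-0.001606, refl=-0.001606·0.538462=-0.0009; V=0.502230+-0.001606+-0.000865=0.4998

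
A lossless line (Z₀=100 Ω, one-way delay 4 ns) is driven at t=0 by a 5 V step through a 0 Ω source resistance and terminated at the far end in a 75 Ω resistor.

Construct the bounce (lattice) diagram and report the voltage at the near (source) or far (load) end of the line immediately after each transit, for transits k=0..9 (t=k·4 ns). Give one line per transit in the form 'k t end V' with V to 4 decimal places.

0 0 source 5.0000
1 4 load 4.2857
2 8 source 5.0000
3 12 load 4.8980
4 16 source 5.0000
5 20 load 4.9854
6 24 source 5.0000
7 28 load 4.9979
8 32 source 5.0000
9 36 load 4.9997

Γ_L=-0.142857, Γ_S=-1.000000; launch V₁=5·100/100=5.000000
k=0 src: V=5.0000
k=1 load: inc=5.000000, refl=5.000000·-0.142857=-0.7143; V=0.000000+5.000000+-0.714286=4.2857
k=2 src: inc=-0.714286, refl=-0.714286·-1.000000=0.7143; V=5.000000+-0.714286+0.714286=5.0000
k=3 load: inc=0.714286, refl=0.714286·-0.142857=-0.1020; V=4.285714+0.714286+-0.102041=4.8980
k=4 src: inc=-0.102041, refl=-0.102041·-1.000000=0.1020; V=5.000000+-0.102041+0.102041=5.0000
k=5 load: inc=0.102041, refl=0.102041·-0.142857=-0.0146; V=4.897959+0.102041+-0.014577=4.9854
k=6 src: inc=-0.014577, refl=-0.014577·-1.000000=0.0146; V=5.000000+-0.014577+0.014577=5.0000
k=7 load: inc=0.014577, refl=0.014577·-0.142857=-0.0021; V=4.985423+0.014577+-0.002082=4.9979
k=8 src: inc=-0.002082, refl=-0.002082·-1.000000=0.0021; V=5.000000+-0.002082+0.002082=5.0000
k=9 load: inc=0.002082, refl=0.002082·-0.142857=-0.0003; V=4.997918+0.002082+-0.000297=4.9997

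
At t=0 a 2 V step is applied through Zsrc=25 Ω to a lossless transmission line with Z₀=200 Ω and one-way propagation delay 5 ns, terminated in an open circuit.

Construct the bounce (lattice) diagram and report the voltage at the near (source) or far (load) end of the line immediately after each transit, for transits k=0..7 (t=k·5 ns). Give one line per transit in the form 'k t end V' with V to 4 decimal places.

Γ_L=1.000000, Γ_S=-0.777778; launch V₁=2·200/225=1.777778
k=0 src: V=1.7778
k=1 load: inc=1.777778, refl=1.777778·1.000000=1.7778; V=0.000000+1.777778+1.777778=3.5556
k=2 src: inc=1.777778, refl=1.777778·-0.777778=-1.3827; V=1.777778+1.777778+-1.382716=2.1728
k=3 load: inc=-1.382716, refl=-1.382716·1.000000=-1.3827; V=3.555556+-1.382716+-1.382716=0.7901
k=4 src: inc=-1.382716, refl=-1.382716·-0.777778=1.0754; V=2.172840+-1.382716+1.075446=1.8656
k=5 load: inc=1.075446, refl=1.075446·1.000000=1.0754; V=0.790123+1.075446+1.075446=2.9410
k=6 src: inc=1.075446, refl=1.075446·-0.777778=-0.8365; V=1.865569+1.075446+-0.836458=2.1046
k=7 load: inc=-0.836458, refl=-0.836458·1.000000=-0.8365; V=2.941015+-0.836458+-0.836458=1.2681

0 0 source 1.7778
1 5 load 3.5556
2 10 source 2.1728
3 15 load 0.7901
4 20 source 1.8656
5 25 load 2.9410
6 30 source 2.1046
7 35 load 1.2681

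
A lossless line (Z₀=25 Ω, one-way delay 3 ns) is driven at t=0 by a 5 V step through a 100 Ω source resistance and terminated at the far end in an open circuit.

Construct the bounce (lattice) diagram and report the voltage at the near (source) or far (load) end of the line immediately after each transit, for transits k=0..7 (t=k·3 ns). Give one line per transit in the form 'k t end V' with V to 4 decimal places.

0 0 source 1.0000
1 3 load 2.0000
2 6 source 2.6000
3 9 load 3.2000
4 12 source 3.5600
5 15 load 3.9200
6 18 source 4.1360
7 21 load 4.3520

Γ_L=1.000000, Γ_S=0.600000; launch V₁=5·25/125=1.000000
k=0 src: V=1.0000
k=1 load: inc=1.000000, refl=1.000000·1.000000=1.0000; V=0.000000+1.000000+1.000000=2.0000
k=2 src: inc=1.000000, refl=1.000000·0.600000=0.6000; V=1.000000+1.000000+0.600000=2.6000
k=3 load: inc=0.600000, refl=0.600000·1.000000=0.6000; V=2.000000+0.600000+0.600000=3.2000
k=4 src: inc=0.600000, refl=0.600000·0.600000=0.3600; V=2.600000+0.600000+0.360000=3.5600
k=5 load: inc=0.360000, refl=0.360000·1.000000=0.3600; V=3.200000+0.360000+0.360000=3.9200
k=6 src: inc=0.360000, refl=0.360000·0.600000=0.2160; V=3.560000+0.360000+0.216000=4.1360
k=7 load: inc=0.216000, refl=0.216000·1.000000=0.2160; V=3.920000+0.216000+0.216000=4.3520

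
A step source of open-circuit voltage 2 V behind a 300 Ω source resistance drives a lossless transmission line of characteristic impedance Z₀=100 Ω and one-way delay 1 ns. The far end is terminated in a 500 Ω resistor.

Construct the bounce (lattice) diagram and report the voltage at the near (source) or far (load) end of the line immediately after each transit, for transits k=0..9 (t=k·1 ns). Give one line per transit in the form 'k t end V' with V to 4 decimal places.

0 0 source 0.5000
1 1 load 0.8333
2 2 source 1.0000
3 3 load 1.1111
4 4 source 1.1667
5 5 load 1.2037
6 6 source 1.2222
7 7 load 1.2346
8 8 source 1.2407
9 9 load 1.2449

Γ_L=0.666667, Γ_S=0.500000; launch V₁=2·100/400=0.500000
k=0 src: V=0.5000
k=1 load: inc=0.500000, refl=0.500000·0.666667=0.3333; V=0.000000+0.500000+0.333333=0.8333
k=2 src: inc=0.333333, refl=0.333333·0.500000=0.1667; V=0.500000+0.333333+0.166667=1.0000
k=3 load: inc=0.166667, refl=0.166667·0.666667=0.1111; V=0.833333+0.166667+0.111111=1.1111
k=4 src: inc=0.111111, refl=0.111111·0.500000=0.0556; V=1.000000+0.111111+0.055556=1.1667
k=5 load: inc=0.055556, refl=0.055556·0.666667=0.0370; V=1.111111+0.055556+0.037037=1.2037
k=6 src: inc=0.037037, refl=0.037037·0.500000=0.0185; V=1.166667+0.037037+0.018519=1.2222
k=7 load: inc=0.018519, refl=0.018519·0.666667=0.0123; V=1.203704+0.018519+0.012346=1.2346
k=8 src: inc=0.012346, refl=0.012346·0.500000=0.0062; V=1.222222+0.012346+0.006173=1.2407
k=9 load: inc=0.006173, refl=0.006173·0.666667=0.0041; V=1.234568+0.006173+0.004115=1.2449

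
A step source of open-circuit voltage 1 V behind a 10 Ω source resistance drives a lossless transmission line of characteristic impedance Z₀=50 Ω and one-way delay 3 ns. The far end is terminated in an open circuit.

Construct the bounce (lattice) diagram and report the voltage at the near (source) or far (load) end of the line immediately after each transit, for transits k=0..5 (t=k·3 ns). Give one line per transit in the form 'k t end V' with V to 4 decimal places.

0 0 source 0.8333
1 3 load 1.6667
2 6 source 1.1111
3 9 load 0.5556
4 12 source 0.9259
5 15 load 1.2963

Γ_L=1.000000, Γ_S=-0.666667; launch V₁=1·50/60=0.833333
k=0 src: V=0.8333
k=1 load: inc=0.833333, refl=0.833333·1.000000=0.8333; V=0.000000+0.833333+0.833333=1.6667
k=2 src: inc=0.833333, refl=0.833333·-0.666667=-0.5556; V=0.833333+0.833333+-0.555556=1.1111
k=3 load: inc=-0.555556, refl=-0.555556·1.000000=-0.5556; V=1.666667+-0.555556+-0.555556=0.5556
k=4 src: inc=-0.555556, refl=-0.555556·-0.666667=0.3704; V=1.111111+-0.555556+0.370370=0.9259
k=5 load: inc=0.370370, refl=0.370370·1.000000=0.3704; V=0.555556+0.370370+0.370370=1.2963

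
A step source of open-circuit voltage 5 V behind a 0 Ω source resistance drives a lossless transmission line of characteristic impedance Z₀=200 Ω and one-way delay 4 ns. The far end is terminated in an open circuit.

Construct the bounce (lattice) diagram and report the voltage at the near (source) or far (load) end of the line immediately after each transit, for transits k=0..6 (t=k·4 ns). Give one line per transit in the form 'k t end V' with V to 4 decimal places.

Γ_L=1.000000, Γ_S=-1.000000; launch V₁=5·200/200=5.000000
k=0 src: V=5.0000
k=1 load: inc=5.000000, refl=5.000000·1.000000=5.0000; V=0.000000+5.000000+5.000000=10.0000
k=2 src: inc=5.000000, refl=5.000000·-1.000000=-5.0000; V=5.000000+5.000000+-5.000000=5.0000
k=3 load: inc=-5.000000, refl=-5.000000·1.000000=-5.0000; V=10.000000+-5.000000+-5.000000=0.0000
k=4 src: inc=-5.000000, refl=-5.000000·-1.000000=5.0000; V=5.000000+-5.000000+5.000000=5.0000
k=5 load: inc=5.000000, refl=5.000000·1.000000=5.0000; V=0.000000+5.000000+5.000000=10.0000
k=6 src: inc=5.000000, refl=5.000000·-1.000000=-5.0000; V=5.000000+5.000000+-5.000000=5.0000

0 0 source 5.0000
1 4 load 10.0000
2 8 source 5.0000
3 12 load 0.0000
4 16 source 5.0000
5 20 load 10.0000
6 24 source 5.0000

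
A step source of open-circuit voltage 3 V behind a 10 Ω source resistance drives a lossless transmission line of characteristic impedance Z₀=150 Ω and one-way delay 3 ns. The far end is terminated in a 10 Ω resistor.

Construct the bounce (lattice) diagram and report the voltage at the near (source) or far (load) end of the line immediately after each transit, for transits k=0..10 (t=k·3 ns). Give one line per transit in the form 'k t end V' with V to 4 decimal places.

Γ_L=-0.875000, Γ_S=-0.875000; launch V₁=3·150/160=2.812500
k=0 src: V=2.8125
k=1 load: inc=2.812500, refl=2.812500·-0.875000=-2.4609; V=0.000000+2.812500+-2.460938=0.3516
k=2 src: inc=-2.460938, refl=-2.460938·-0.875000=2.1533; V=2.812500+-2.460938+2.153320=2.5049
k=3 load: inc=2.153320, refl=2.153320·-0.875000=-1.8842; V=0.351562+2.153320+-1.884155=0.6207
k=4 src: inc=-1.884155, refl=-1.884155·-0.875000=1.6486; V=2.504883+-1.884155+1.648636=2.2694
k=5 load: inc=1.648636, refl=1.648636·-0.875000=-1.4426; V=0.620728+1.648636+-1.442556=0.8268
k=6 src: inc=-1.442556, refl=-1.442556·-0.875000=1.2622; V=2.269363+-1.442556+1.262237=2.0890
k=7 load: inc=1.262237, refl=1.262237·-0.875000=-1.1045; V=0.826807+1.262237+-1.104457=0.9846
k=8 src: inc=-1.104457, refl=-1.104457·-0.875000=0.9664; V=2.089044+-1.104457+0.966400=1.9510
k=9 load: inc=0.966400, refl=0.966400·-0.875000=-0.8456; V=0.984587+0.966400+-0.845600=1.1054
k=10 src: inc=-0.845600, refl=-0.845600·-0.875000=0.7399; V=1.950987+-0.845600+0.739900=1.8453

0 0 source 2.8125
1 3 load 0.3516
2 6 source 2.5049
3 9 load 0.6207
4 12 source 2.2694
5 15 load 0.8268
6 18 source 2.0890
7 21 load 0.9846
8 24 source 1.9510
9 27 load 1.1054
10 30 source 1.8453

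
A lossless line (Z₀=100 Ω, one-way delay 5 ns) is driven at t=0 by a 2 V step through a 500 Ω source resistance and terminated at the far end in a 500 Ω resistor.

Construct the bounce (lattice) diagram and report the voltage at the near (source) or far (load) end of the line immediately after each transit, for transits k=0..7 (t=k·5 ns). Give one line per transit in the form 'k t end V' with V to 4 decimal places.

Γ_L=0.666667, Γ_S=0.666667; launch V₁=2·100/600=0.333333
k=0 src: V=0.3333
k=1 load: inc=0.333333, refl=0.333333·0.666667=0.2222; V=0.000000+0.333333+0.222222=0.5556
k=2 src: inc=0.222222, refl=0.222222·0.666667=0.1481; V=0.333333+0.222222+0.148148=0.7037
k=3 load: inc=0.148148, refl=0.148148·0.666667=0.0988; V=0.555556+0.148148+0.098765=0.8025
k=4 src: inc=0.098765, refl=0.098765·0.666667=0.0658; V=0.703704+0.098765+0.065844=0.8683
k=5 load: inc=0.065844, refl=0.065844·0.666667=0.0439; V=0.802469+0.065844+0.043896=0.9122
k=6 src: inc=0.043896, refl=0.043896·0.666667=0.0293; V=0.868313+0.043896+0.029264=0.9415
k=7 load: inc=0.029264, refl=0.029264·0.666667=0.0195; V=0.912209+0.029264+0.019509=0.9610

0 0 source 0.3333
1 5 load 0.5556
2 10 source 0.7037
3 15 load 0.8025
4 20 source 0.8683
5 25 load 0.9122
6 30 source 0.9415
7 35 load 0.9610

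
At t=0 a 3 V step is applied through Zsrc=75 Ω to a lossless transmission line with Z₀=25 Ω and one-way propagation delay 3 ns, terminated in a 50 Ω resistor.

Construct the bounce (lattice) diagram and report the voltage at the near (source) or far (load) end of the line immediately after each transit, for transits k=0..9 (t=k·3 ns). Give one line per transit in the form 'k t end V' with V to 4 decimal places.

Γ_L=0.333333, Γ_S=0.500000; launch V₁=3·25/100=0.750000
k=0 src: V=0.7500
k=1 load: inc=0.750000, refl=0.750000·0.333333=0.2500; V=0.000000+0.750000+0.250000=1.0000
k=2 src: inc=0.250000, refl=0.250000·0.500000=0.1250; V=0.750000+0.250000+0.125000=1.1250
k=3 load: inc=0.125000, refl=0.125000·0.333333=0.0417; V=1.000000+0.125000+0.041667=1.1667
k=4 src: inc=0.041667, refl=0.041667·0.500000=0.0208; V=1.125000+0.041667+0.020833=1.1875
k=5 load: inc=0.020833, refl=0.020833·0.333333=0.0069; V=1.166667+0.020833+0.006944=1.1944
k=6 src: inc=0.006944, refl=0.006944·0.500000=0.0035; V=1.187500+0.006944+0.003472=1.1979
k=7 load: inc=0.003472, refl=0.003472·0.333333=0.0012; V=1.194444+0.003472+0.001157=1.1991
k=8 src: inc=0.001157, refl=0.001157·0.500000=0.0006; V=1.197917+0.001157+0.000579=1.1997
k=9 load: inc=0.000579, refl=0.000579·0.333333=0.0002; V=1.199074+0.000579+0.000193=1.1998

0 0 source 0.7500
1 3 load 1.0000
2 6 source 1.1250
3 9 load 1.1667
4 12 source 1.1875
5 15 load 1.1944
6 18 source 1.1979
7 21 load 1.1991
8 24 source 1.1997
9 27 load 1.1998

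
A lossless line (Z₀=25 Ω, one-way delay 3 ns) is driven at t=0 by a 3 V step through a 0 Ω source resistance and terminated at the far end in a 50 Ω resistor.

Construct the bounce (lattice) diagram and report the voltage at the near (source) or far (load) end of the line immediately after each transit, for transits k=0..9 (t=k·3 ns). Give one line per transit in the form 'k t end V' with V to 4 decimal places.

Γ_L=0.333333, Γ_S=-1.000000; launch V₁=3·25/25=3.000000
k=0 src: V=3.0000
k=1 load: inc=3.000000, refl=3.000000·0.333333=1.0000; V=0.000000+3.000000+1.000000=4.0000
k=2 src: inc=1.000000, refl=1.000000·-1.000000=-1.0000; V=3.000000+1.000000+-1.000000=3.0000
k=3 load: inc=-1.000000, refl=-1.000000·0.333333=-0.3333; V=4.000000+-1.000000+-0.333333=2.6667
k=4 src: inc=-0.333333, refl=-0.333333·-1.000000=0.3333; V=3.000000+-0.333333+0.333333=3.0000
k=5 load: inc=0.333333, refl=0.333333·0.333333=0.1111; V=2.666667+0.333333+0.111111=3.1111
k=6 src: inc=0.111111, refl=0.111111·-1.000000=-0.1111; V=3.000000+0.111111+-0.111111=3.0000
k=7 load: inc=-0.111111, refl=-0.111111·0.333333=-0.0370; V=3.111111+-0.111111+-0.037037=2.9630
k=8 src: inc=-0.037037, refl=-0.037037·-1.000000=0.0370; V=3.000000+-0.037037+0.037037=3.0000
k=9 load: inc=0.037037, refl=0.037037·0.333333=0.0123; V=2.962963+0.037037+0.012346=3.0123

0 0 source 3.0000
1 3 load 4.0000
2 6 source 3.0000
3 9 load 2.6667
4 12 source 3.0000
5 15 load 3.1111
6 18 source 3.0000
7 21 load 2.9630
8 24 source 3.0000
9 27 load 3.0123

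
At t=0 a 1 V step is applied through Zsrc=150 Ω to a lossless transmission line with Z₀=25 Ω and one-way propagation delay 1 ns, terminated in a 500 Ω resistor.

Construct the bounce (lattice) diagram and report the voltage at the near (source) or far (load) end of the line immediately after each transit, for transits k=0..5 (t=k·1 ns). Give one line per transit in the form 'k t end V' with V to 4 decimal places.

0 0 source 0.1429
1 1 load 0.2721
2 2 source 0.3644
3 3 load 0.4480
4 4 source 0.5076
5 5 load 0.5616

Γ_L=0.904762, Γ_S=0.714286; launch V₁=1·25/175=0.142857
k=0 src: V=0.1429
k=1 load: inc=0.142857, refl=0.142857·0.904762=0.1293; V=0.000000+0.142857+0.129252=0.2721
k=2 src: inc=0.129252, refl=0.129252·0.714286=0.0923; V=0.142857+0.129252+0.092323=0.3644
k=3 load: inc=0.092323, refl=0.092323·0.904762=0.0835; V=0.272109+0.092323+0.083530=0.4480
k=4 src: inc=0.083530, refl=0.083530·0.714286=0.0597; V=0.364431+0.083530+0.059664=0.5076
k=5 load: inc=0.059664, refl=0.059664·0.904762=0.0540; V=0.447961+0.059664+0.053982=0.5616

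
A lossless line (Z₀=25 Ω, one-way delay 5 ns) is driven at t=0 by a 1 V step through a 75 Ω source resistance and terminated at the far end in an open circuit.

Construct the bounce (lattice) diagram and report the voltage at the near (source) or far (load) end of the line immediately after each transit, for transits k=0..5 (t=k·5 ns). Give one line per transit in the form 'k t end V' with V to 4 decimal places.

0 0 source 0.2500
1 5 load 0.5000
2 10 source 0.6250
3 15 load 0.7500
4 20 source 0.8125
5 25 load 0.8750

Γ_L=1.000000, Γ_S=0.500000; launch V₁=1·25/100=0.250000
k=0 src: V=0.2500
k=1 load: inc=0.250000, refl=0.250000·1.000000=0.2500; V=0.000000+0.250000+0.250000=0.5000
k=2 src: inc=0.250000, refl=0.250000·0.500000=0.1250; V=0.250000+0.250000+0.125000=0.6250
k=3 load: inc=0.125000, refl=0.125000·1.000000=0.1250; V=0.500000+0.125000+0.125000=0.7500
k=4 src: inc=0.125000, refl=0.125000·0.500000=0.0625; V=0.625000+0.125000+0.062500=0.8125
k=5 load: inc=0.062500, refl=0.062500·1.000000=0.0625; V=0.750000+0.062500+0.062500=0.8750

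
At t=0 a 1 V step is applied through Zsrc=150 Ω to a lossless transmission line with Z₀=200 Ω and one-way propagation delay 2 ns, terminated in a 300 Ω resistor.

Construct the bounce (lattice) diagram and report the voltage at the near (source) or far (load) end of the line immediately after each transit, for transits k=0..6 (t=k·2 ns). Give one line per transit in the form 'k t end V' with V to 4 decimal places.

Γ_L=0.200000, Γ_S=-0.142857; launch V₁=1·200/350=0.571429
k=0 src: V=0.5714
k=1 load: inc=0.571429, refl=0.571429·0.200000=0.1143; V=0.000000+0.571429+0.114286=0.6857
k=2 src: inc=0.114286, refl=0.114286·-0.142857=-0.0163; V=0.571429+0.114286+-0.016327=0.6694
k=3 load: inc=-0.016327, refl=-0.016327·0.200000=-0.0033; V=0.685714+-0.016327+-0.003265=0.6661
k=4 src: inc=-0.003265, refl=-0.003265·-0.142857=0.0005; V=0.669388+-0.003265+0.000466=0.6666
k=5 load: inc=0.000466, refl=0.000466·0.200000=0.0001; V=0.666122+0.000466+0.000093=0.6667
k=6 src: inc=0.000093, refl=0.000093·-0.142857=-0.0000; V=0.666589+0.000093+-0.000013=0.6667

0 0 source 0.5714
1 2 load 0.6857
2 4 source 0.6694
3 6 load 0.6661
4 8 source 0.6666
5 10 load 0.6667
6 12 source 0.6667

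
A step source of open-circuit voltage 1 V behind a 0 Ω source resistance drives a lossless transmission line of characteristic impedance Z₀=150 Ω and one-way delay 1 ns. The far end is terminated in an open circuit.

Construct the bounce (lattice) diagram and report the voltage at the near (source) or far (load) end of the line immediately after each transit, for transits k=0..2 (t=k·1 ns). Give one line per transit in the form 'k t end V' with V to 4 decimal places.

Γ_L=1.000000, Γ_S=-1.000000; launch V₁=1·150/150=1.000000
k=0 src: V=1.0000
k=1 load: inc=1.000000, refl=1.000000·1.000000=1.0000; V=0.000000+1.000000+1.000000=2.0000
k=2 src: inc=1.000000, refl=1.000000·-1.000000=-1.0000; V=1.000000+1.000000+-1.000000=1.0000

0 0 source 1.0000
1 1 load 2.0000
2 2 source 1.0000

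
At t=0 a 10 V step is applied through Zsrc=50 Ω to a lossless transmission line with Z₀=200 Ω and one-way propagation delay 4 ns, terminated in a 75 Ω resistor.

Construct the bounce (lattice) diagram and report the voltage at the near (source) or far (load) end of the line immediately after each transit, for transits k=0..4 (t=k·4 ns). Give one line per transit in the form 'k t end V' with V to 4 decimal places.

Γ_L=-0.454545, Γ_S=-0.600000; launch V₁=10·200/250=8.000000
k=0 src: V=8.0000
k=1 load: inc=8.000000, refl=8.000000·-0.454545=-3.6364; V=0.000000+8.000000+-3.636364=4.3636
k=2 src: inc=-3.636364, refl=-3.636364·-0.600000=2.1818; V=8.000000+-3.636364+2.181818=6.5455
k=3 load: inc=2.181818, refl=2.181818·-0.454545=-0.9917; V=4.363636+2.181818+-0.991736=5.5537
k=4 src: inc=-0.991736, refl=-0.991736·-0.600000=0.5950; V=6.545455+-0.991736+0.595041=6.1488

0 0 source 8.0000
1 4 load 4.3636
2 8 source 6.5455
3 12 load 5.5537
4 16 source 6.1488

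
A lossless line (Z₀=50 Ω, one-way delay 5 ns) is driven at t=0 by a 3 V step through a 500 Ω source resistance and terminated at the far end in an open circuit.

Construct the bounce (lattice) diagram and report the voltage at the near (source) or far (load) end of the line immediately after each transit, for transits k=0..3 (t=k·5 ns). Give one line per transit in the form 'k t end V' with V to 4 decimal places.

Γ_L=1.000000, Γ_S=0.818182; launch V₁=3·50/550=0.272727
k=0 src: V=0.2727
k=1 load: inc=0.272727, refl=0.272727·1.000000=0.2727; V=0.000000+0.272727+0.272727=0.5455
k=2 src: inc=0.272727, refl=0.272727·0.818182=0.2231; V=0.272727+0.272727+0.223140=0.7686
k=3 load: inc=0.223140, refl=0.223140·1.000000=0.2231; V=0.545455+0.223140+0.223140=0.9917

0 0 source 0.2727
1 5 load 0.5455
2 10 source 0.7686
3 15 load 0.9917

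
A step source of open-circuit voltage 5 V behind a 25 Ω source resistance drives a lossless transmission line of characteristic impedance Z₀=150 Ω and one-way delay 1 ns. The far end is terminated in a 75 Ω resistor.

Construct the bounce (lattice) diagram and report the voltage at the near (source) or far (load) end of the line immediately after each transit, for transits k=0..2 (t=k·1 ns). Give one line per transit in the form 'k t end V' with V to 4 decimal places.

Γ_L=-0.333333, Γ_S=-0.714286; launch V₁=5·150/175=4.285714
k=0 src: V=4.2857
k=1 load: inc=4.285714, refl=4.285714·-0.333333=-1.4286; V=0.000000+4.285714+-1.428571=2.8571
k=2 src: inc=-1.428571, refl=-1.428571·-0.714286=1.0204; V=4.285714+-1.428571+1.020408=3.8776

0 0 source 4.2857
1 1 load 2.8571
2 2 source 3.8776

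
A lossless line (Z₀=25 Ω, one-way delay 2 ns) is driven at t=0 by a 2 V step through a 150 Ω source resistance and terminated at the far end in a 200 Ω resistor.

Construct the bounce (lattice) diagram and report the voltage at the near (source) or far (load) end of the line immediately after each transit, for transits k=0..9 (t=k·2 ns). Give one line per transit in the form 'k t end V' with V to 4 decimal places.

Γ_L=0.777778, Γ_S=0.714286; launch V₁=2·25/175=0.285714
k=0 src: V=0.2857
k=1 load: inc=0.285714, refl=0.285714·0.777778=0.2222; V=0.000000+0.285714+0.222222=0.5079
k=2 src: inc=0.222222, refl=0.222222·0.714286=0.1587; V=0.285714+0.222222+0.158730=0.6667
k=3 load: inc=0.158730, refl=0.158730·0.777778=0.1235; V=0.507937+0.158730+0.123457=0.7901
k=4 src: inc=0.123457, refl=0.123457·0.714286=0.0882; V=0.666667+0.123457+0.088183=0.8783
k=5 load: inc=0.088183, refl=0.088183·0.777778=0.0686; V=0.790123+0.088183+0.068587=0.9469
k=6 src: inc=0.068587, refl=0.068587·0.714286=0.0490; V=0.878307+0.068587+0.048991=0.9959
k=7 load: inc=0.048991, refl=0.048991·0.777778=0.0381; V=0.946894+0.048991+0.038104=1.0340
k=8 src: inc=0.038104, refl=0.038104·0.714286=0.0272; V=0.995885+0.038104+0.027217=1.0612
k=9 load: inc=0.027217, refl=0.027217·0.777778=0.0212; V=1.033989+0.027217+0.021169=1.0824

0 0 source 0.2857
1 2 load 0.5079
2 4 source 0.6667
3 6 load 0.7901
4 8 source 0.8783
5 10 load 0.9469
6 12 source 0.9959
7 14 load 1.0340
8 16 source 1.0612
9 18 load 1.0824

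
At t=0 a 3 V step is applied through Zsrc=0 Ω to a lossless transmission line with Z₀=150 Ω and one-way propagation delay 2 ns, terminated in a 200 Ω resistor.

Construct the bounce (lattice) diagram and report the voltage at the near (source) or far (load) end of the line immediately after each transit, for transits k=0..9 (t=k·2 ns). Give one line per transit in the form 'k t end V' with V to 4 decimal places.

0 0 source 3.0000
1 2 load 3.4286
2 4 source 3.0000
3 6 load 2.9388
4 8 source 3.0000
5 10 load 3.0087
6 12 source 3.0000
7 14 load 2.9988
8 16 source 3.0000
9 18 load 3.0002

Γ_L=0.142857, Γ_S=-1.000000; launch V₁=3·150/150=3.000000
k=0 src: V=3.0000
k=1 load: inc=3.000000, refl=3.000000·0.142857=0.4286; V=0.000000+3.000000+0.428571=3.4286
k=2 src: inc=0.428571, refl=0.428571·-1.000000=-0.4286; V=3.000000+0.428571+-0.428571=3.0000
k=3 load: inc=-0.428571, refl=-0.428571·0.142857=-0.0612; V=3.428571+-0.428571+-0.061224=2.9388
k=4 src: inc=-0.061224, refl=-0.061224·-1.000000=0.0612; V=3.000000+-0.061224+0.061224=3.0000
k=5 load: inc=0.061224, refl=0.061224·0.142857=0.0087; V=2.938776+0.061224+0.008746=3.0087
k=6 src: inc=0.008746, refl=0.008746·-1.000000=-0.0087; V=3.000000+0.008746+-0.008746=3.0000
k=7 load: inc=-0.008746, refl=-0.008746·0.142857=-0.0012; V=3.008746+-0.008746+-0.001249=2.9988
k=8 src: inc=-0.001249, refl=-0.001249·-1.000000=0.0012; V=3.000000+-0.001249+0.001249=3.0000
k=9 load: inc=0.001249, refl=0.001249·0.142857=0.0002; V=2.998751+0.001249+0.000178=3.0002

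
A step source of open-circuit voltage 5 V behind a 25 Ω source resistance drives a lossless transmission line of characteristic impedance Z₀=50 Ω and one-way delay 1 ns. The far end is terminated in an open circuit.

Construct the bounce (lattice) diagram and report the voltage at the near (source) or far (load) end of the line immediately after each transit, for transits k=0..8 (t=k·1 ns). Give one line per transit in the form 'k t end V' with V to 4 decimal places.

Γ_L=1.000000, Γ_S=-0.333333; launch V₁=5·50/75=3.333333
k=0 src: V=3.3333
k=1 load: inc=3.333333, refl=3.333333·1.000000=3.3333; V=0.000000+3.333333+3.333333=6.6667
k=2 src: inc=3.333333, refl=3.333333·-0.333333=-1.1111; V=3.333333+3.333333+-1.111111=5.5556
k=3 load: inc=-1.111111, refl=-1.111111·1.000000=-1.1111; V=6.666667+-1.111111+-1.111111=4.4444
k=4 src: inc=-1.111111, refl=-1.111111·-0.333333=0.3704; V=5.555556+-1.111111+0.370370=4.8148
k=5 load: inc=0.370370, refl=0.370370·1.000000=0.3704; V=4.444444+0.370370+0.370370=5.1852
k=6 src: inc=0.370370, refl=0.370370·-0.333333=-0.1235; V=4.814815+0.370370+-0.123457=5.0617
k=7 load: inc=-0.123457, refl=-0.123457·1.000000=-0.1235; V=5.185185+-0.123457+-0.123457=4.9383
k=8 src: inc=-0.123457, refl=-0.123457·-0.333333=0.0412; V=5.061728+-0.123457+0.041152=4.9794

0 0 source 3.3333
1 1 load 6.6667
2 2 source 5.5556
3 3 load 4.4444
4 4 source 4.8148
5 5 load 5.1852
6 6 source 5.0617
7 7 load 4.9383
8 8 source 4.9794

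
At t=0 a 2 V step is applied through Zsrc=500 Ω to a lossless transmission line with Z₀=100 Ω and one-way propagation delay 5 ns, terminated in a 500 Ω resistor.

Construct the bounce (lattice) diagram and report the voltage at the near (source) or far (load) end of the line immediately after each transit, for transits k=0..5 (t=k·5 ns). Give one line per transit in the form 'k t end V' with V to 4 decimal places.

0 0 source 0.3333
1 5 load 0.5556
2 10 source 0.7037
3 15 load 0.8025
4 20 source 0.8683
5 25 load 0.9122

Γ_L=0.666667, Γ_S=0.666667; launch V₁=2·100/600=0.333333
k=0 src: V=0.3333
k=1 load: inc=0.333333, refl=0.333333·0.666667=0.2222; V=0.000000+0.333333+0.222222=0.5556
k=2 src: inc=0.222222, refl=0.222222·0.666667=0.1481; V=0.333333+0.222222+0.148148=0.7037
k=3 load: inc=0.148148, refl=0.148148·0.666667=0.0988; V=0.555556+0.148148+0.098765=0.8025
k=4 src: inc=0.098765, refl=0.098765·0.666667=0.0658; V=0.703704+0.098765+0.065844=0.8683
k=5 load: inc=0.065844, refl=0.065844·0.666667=0.0439; V=0.802469+0.065844+0.043896=0.9122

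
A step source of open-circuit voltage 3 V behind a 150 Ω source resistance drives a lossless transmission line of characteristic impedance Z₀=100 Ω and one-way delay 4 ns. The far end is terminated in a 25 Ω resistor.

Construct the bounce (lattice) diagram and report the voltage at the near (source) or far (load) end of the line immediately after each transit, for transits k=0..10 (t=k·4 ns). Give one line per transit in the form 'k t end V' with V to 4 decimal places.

Γ_L=-0.600000, Γ_S=0.200000; launch V₁=3·100/250=1.200000
k=0 src: V=1.2000
k=1 load: inc=1.200000, refl=1.200000·-0.600000=-0.7200; V=0.000000+1.200000+-0.720000=0.4800
k=2 src: inc=-0.720000, refl=-0.720000·0.200000=-0.1440; V=1.200000+-0.720000+-0.144000=0.3360
k=3 load: inc=-0.144000, refl=-0.144000·-0.600000=0.0864; V=0.480000+-0.144000+0.086400=0.4224
k=4 src: inc=0.086400, refl=0.086400·0.200000=0.0173; V=0.336000+0.086400+0.017280=0.4397
k=5 load: inc=0.017280, refl=0.017280·-0.600000=-0.0104; V=0.422400+0.017280+-0.010368=0.4293
k=6 src: inc=-0.010368, refl=-0.010368·0.200000=-0.0021; V=0.439680+-0.010368+-0.002074=0.4272
k=7 load: inc=-0.002074, refl=-0.002074·-0.600000=0.0012; V=0.429312+-0.002074+0.001244=0.4285
k=8 src: inc=0.001244, refl=0.001244·0.200000=0.0002; V=0.427238+0.001244+0.000249=0.4287
k=9 load: inc=0.000249, refl=0.000249·-0.600000=-0.0001; V=0.428483+0.000249+-0.000149=0.4286
k=10 src: inc=-0.000149, refl=-0.000149·0.200000=-0.0000; V=0.428731+-0.000149+-0.000030=0.4286

0 0 source 1.2000
1 4 load 0.4800
2 8 source 0.3360
3 12 load 0.4224
4 16 source 0.4397
5 20 load 0.4293
6 24 source 0.4272
7 28 load 0.4285
8 32 source 0.4287
9 36 load 0.4286
10 40 source 0.4286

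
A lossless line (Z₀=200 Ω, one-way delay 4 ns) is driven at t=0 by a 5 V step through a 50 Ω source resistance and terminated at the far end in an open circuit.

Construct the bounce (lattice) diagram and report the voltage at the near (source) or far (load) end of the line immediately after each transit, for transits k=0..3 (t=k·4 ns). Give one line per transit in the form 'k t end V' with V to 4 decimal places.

0 0 source 4.0000
1 4 load 8.0000
2 8 source 5.6000
3 12 load 3.2000

Γ_L=1.000000, Γ_S=-0.600000; launch V₁=5·200/250=4.000000
k=0 src: V=4.0000
k=1 load: inc=4.000000, refl=4.000000·1.000000=4.0000; V=0.000000+4.000000+4.000000=8.0000
k=2 src: inc=4.000000, refl=4.000000·-0.600000=-2.4000; V=4.000000+4.000000+-2.400000=5.6000
k=3 load: inc=-2.400000, refl=-2.400000·1.000000=-2.4000; V=8.000000+-2.400000+-2.400000=3.2000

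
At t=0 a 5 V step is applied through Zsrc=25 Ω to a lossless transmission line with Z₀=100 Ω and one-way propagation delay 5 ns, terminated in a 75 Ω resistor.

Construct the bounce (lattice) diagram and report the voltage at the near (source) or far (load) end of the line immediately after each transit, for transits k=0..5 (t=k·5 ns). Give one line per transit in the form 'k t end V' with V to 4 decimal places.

Γ_L=-0.142857, Γ_S=-0.600000; launch V₁=5·100/125=4.000000
k=0 src: V=4.0000
k=1 load: inc=4.000000, refl=4.000000·-0.142857=-0.5714; V=0.000000+4.000000+-0.571429=3.4286
k=2 src: inc=-0.571429, refl=-0.571429·-0.600000=0.3429; V=4.000000+-0.571429+0.342857=3.7714
k=3 load: inc=0.342857, refl=0.342857·-0.142857=-0.0490; V=3.428571+0.342857+-0.048980=3.7224
k=4 src: inc=-0.048980, refl=-0.048980·-0.600000=0.0294; V=3.771429+-0.048980+0.029388=3.7518
k=5 load: inc=0.029388, refl=0.029388·-0.142857=-0.0042; V=3.722449+0.029388+-0.004198=3.7476

0 0 source 4.0000
1 5 load 3.4286
2 10 source 3.7714
3 15 load 3.7224
4 20 source 3.7518
5 25 load 3.7476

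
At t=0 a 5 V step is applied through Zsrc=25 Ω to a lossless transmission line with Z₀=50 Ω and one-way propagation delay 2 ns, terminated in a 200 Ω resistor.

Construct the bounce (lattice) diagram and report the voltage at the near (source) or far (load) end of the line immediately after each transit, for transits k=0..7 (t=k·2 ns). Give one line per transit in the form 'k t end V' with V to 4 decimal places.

0 0 source 3.3333
1 2 load 5.3333
2 4 source 4.6667
3 6 load 4.2667
4 8 source 4.4000
5 10 load 4.4800
6 12 source 4.4533
7 14 load 4.4373

Γ_L=0.600000, Γ_S=-0.333333; launch V₁=5·50/75=3.333333
k=0 src: V=3.3333
k=1 load: inc=3.333333, refl=3.333333·0.600000=2.0000; V=0.000000+3.333333+2.000000=5.3333
k=2 src: inc=2.000000, refl=2.000000·-0.333333=-0.6667; V=3.333333+2.000000+-0.666667=4.6667
k=3 load: inc=-0.666667, refl=-0.666667·0.600000=-0.4000; V=5.333333+-0.666667+-0.400000=4.2667
k=4 src: inc=-0.400000, refl=-0.400000·-0.333333=0.1333; V=4.666667+-0.400000+0.133333=4.4000
k=5 load: inc=0.133333, refl=0.133333·0.600000=0.0800; V=4.266667+0.133333+0.080000=4.4800
k=6 src: inc=0.080000, refl=0.080000·-0.333333=-0.0267; V=4.400000+0.080000+-0.026667=4.4533
k=7 load: inc=-0.026667, refl=-0.026667·0.600000=-0.0160; V=4.480000+-0.026667+-0.016000=4.4373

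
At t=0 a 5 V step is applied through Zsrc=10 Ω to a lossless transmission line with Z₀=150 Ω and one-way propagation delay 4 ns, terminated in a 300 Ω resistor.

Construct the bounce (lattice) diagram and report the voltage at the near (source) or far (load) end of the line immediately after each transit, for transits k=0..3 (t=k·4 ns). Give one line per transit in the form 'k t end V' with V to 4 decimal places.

0 0 source 4.6875
1 4 load 6.2500
2 8 source 4.8828
3 12 load 4.4271

Γ_L=0.333333, Γ_S=-0.875000; launch V₁=5·150/160=4.687500
k=0 src: V=4.6875
k=1 load: inc=4.687500, refl=4.687500·0.333333=1.5625; V=0.000000+4.687500+1.562500=6.2500
k=2 src: inc=1.562500, refl=1.562500·-0.875000=-1.3672; V=4.687500+1.562500+-1.367188=4.8828
k=3 load: inc=-1.367188, refl=-1.367188·0.333333=-0.4557; V=6.250000+-1.367188+-0.455729=4.4271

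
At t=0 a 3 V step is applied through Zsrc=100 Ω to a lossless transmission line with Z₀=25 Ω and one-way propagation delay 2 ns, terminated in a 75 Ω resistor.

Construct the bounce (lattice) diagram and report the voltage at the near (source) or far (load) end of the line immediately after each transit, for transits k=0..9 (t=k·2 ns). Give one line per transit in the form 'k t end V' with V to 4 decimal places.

0 0 source 0.6000
1 2 load 0.9000
2 4 source 1.0800
3 6 load 1.1700
4 8 source 1.2240
5 10 load 1.2510
6 12 source 1.2672
7 14 load 1.2753
8 16 source 1.2802
9 18 load 1.2826

Γ_L=0.500000, Γ_S=0.600000; launch V₁=3·25/125=0.600000
k=0 src: V=0.6000
k=1 load: inc=0.600000, refl=0.600000·0.500000=0.3000; V=0.000000+0.600000+0.300000=0.9000
k=2 src: inc=0.300000, refl=0.300000·0.600000=0.1800; V=0.600000+0.300000+0.180000=1.0800
k=3 load: inc=0.180000, refl=0.180000·0.500000=0.0900; V=0.900000+0.180000+0.090000=1.1700
k=4 src: inc=0.090000, refl=0.090000·0.600000=0.0540; V=1.080000+0.090000+0.054000=1.2240
k=5 load: inc=0.054000, refl=0.054000·0.500000=0.0270; V=1.170000+0.054000+0.027000=1.2510
k=6 src: inc=0.027000, refl=0.027000·0.600000=0.0162; V=1.224000+0.027000+0.016200=1.2672
k=7 load: inc=0.016200, refl=0.016200·0.500000=0.0081; V=1.251000+0.016200+0.008100=1.2753
k=8 src: inc=0.008100, refl=0.008100·0.600000=0.0049; V=1.267200+0.008100+0.004860=1.2802
k=9 load: inc=0.004860, refl=0.004860·0.500000=0.0024; V=1.275300+0.004860+0.002430=1.2826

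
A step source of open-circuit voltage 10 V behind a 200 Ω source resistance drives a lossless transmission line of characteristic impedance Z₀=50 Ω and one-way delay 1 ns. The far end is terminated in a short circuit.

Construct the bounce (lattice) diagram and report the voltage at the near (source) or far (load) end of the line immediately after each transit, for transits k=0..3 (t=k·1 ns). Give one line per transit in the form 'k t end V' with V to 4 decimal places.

0 0 source 2.0000
1 1 load 0.0000
2 2 source -1.2000
3 3 load 0.0000

Γ_L=-1.000000, Γ_S=0.600000; launch V₁=10·50/250=2.000000
k=0 src: V=2.0000
k=1 load: inc=2.000000, refl=2.000000·-1.000000=-2.0000; V=0.000000+2.000000+-2.000000=0.0000
k=2 src: inc=-2.000000, refl=-2.000000·0.600000=-1.2000; V=2.000000+-2.000000+-1.200000=-1.2000
k=3 load: inc=-1.200000, refl=-1.200000·-1.000000=1.2000; V=0.000000+-1.200000+1.200000=0.0000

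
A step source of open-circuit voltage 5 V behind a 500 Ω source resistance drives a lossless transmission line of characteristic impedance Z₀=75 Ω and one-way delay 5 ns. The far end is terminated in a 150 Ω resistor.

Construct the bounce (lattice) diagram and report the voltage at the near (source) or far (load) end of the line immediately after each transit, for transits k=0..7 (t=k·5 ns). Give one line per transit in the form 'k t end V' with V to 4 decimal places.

Γ_L=0.333333, Γ_S=0.739130; launch V₁=5·75/575=0.652174
k=0 src: V=0.6522
k=1 load: inc=0.652174, refl=0.652174·0.333333=0.2174; V=0.000000+0.652174+0.217391=0.8696
k=2 src: inc=0.217391, refl=0.217391·0.739130=0.1607; V=0.652174+0.217391+0.160681=1.0302
k=3 load: inc=0.160681, refl=0.160681·0.333333=0.0536; V=0.869565+0.160681+0.053560=1.0838
k=4 src: inc=0.053560, refl=0.053560·0.739130=0.0396; V=1.030246+0.053560+0.039588=1.1234
k=5 load: inc=0.039588, refl=0.039588·0.333333=0.0132; V=1.083806+0.039588+0.013196=1.1366
k=6 src: inc=0.013196, refl=0.013196·0.739130=0.0098; V=1.123394+0.013196+0.009754=1.1463
k=7 load: inc=0.009754, refl=0.009754·0.333333=0.0033; V=1.136590+0.009754+0.003251=1.1496

0 0 source 0.6522
1 5 load 0.8696
2 10 source 1.0302
3 15 load 1.0838
4 20 source 1.1234
5 25 load 1.1366
6 30 source 1.1463
7 35 load 1.1496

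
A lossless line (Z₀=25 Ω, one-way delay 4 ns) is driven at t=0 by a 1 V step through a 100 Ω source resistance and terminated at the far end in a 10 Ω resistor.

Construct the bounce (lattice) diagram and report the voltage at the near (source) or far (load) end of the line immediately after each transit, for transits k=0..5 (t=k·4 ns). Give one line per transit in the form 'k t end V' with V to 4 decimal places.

Γ_L=-0.428571, Γ_S=0.600000; launch V₁=1·25/125=0.200000
k=0 src: V=0.2000
k=1 load: inc=0.200000, refl=0.200000·-0.428571=-0.0857; V=0.000000+0.200000+-0.085714=0.1143
k=2 src: inc=-0.085714, refl=-0.085714·0.600000=-0.0514; V=0.200000+-0.085714+-0.051429=0.0629
k=3 load: inc=-0.051429, refl=-0.051429·-0.428571=0.0220; V=0.114286+-0.051429+0.022041=0.0849
k=4 src: inc=0.022041, refl=0.022041·0.600000=0.0132; V=0.062857+0.022041+0.013224=0.0981
k=5 load: inc=0.013224, refl=0.013224·-0.428571=-0.0057; V=0.084898+0.013224+-0.005668=0.0925

0 0 source 0.2000
1 4 load 0.1143
2 8 source 0.0629
3 12 load 0.0849
4 16 source 0.0981
5 20 load 0.0925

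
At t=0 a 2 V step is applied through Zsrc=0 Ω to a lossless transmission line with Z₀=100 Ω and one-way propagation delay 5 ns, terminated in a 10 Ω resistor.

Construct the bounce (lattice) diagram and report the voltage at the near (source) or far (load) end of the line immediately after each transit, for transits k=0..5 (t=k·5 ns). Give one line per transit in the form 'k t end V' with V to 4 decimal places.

Γ_L=-0.818182, Γ_S=-1.000000; launch V₁=2·100/100=2.000000
k=0 src: V=2.0000
k=1 load: inc=2.000000, refl=2.000000·-0.818182=-1.6364; V=0.000000+2.000000+-1.636364=0.3636
k=2 src: inc=-1.636364, refl=-1.636364·-1.000000=1.6364; V=2.000000+-1.636364+1.636364=2.0000
k=3 load: inc=1.636364, refl=1.636364·-0.818182=-1.3388; V=0.363636+1.636364+-1.338843=0.6612
k=4 src: inc=-1.338843, refl=-1.338843·-1.000000=1.3388; V=2.000000+-1.338843+1.338843=2.0000
k=5 load: inc=1.338843, refl=1.338843·-0.818182=-1.0954; V=0.661157+1.338843+-1.095417=0.9046

0 0 source 2.0000
1 5 load 0.3636
2 10 source 2.0000
3 15 load 0.6612
4 20 source 2.0000
5 25 load 0.9046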